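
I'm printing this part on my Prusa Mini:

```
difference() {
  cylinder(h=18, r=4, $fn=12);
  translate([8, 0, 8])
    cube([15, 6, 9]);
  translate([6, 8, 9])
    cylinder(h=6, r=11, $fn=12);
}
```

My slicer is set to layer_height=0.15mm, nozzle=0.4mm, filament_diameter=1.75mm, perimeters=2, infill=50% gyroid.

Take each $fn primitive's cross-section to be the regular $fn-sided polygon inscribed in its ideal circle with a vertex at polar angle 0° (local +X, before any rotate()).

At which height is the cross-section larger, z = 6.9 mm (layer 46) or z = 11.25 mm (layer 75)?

layer 46 (z = 6.9 mm)

Layer 46 (z = 6.9): the r=4 cylinder gives a regular 12-gon of circumradius 4 (constant along its height) (area = (12/2)·4.000²·sin(360°/12) = 48.00 mm²); the cube at (8, 0) does not reach this height (z outside [8, 17]); the cylinder at (6, 8) is not intersected at this z (z outside [9, 15]); Subtracting the remaining from the first: none of the subtracted shapes is present at this height, so the r=4 cylinder is unchanged — area = 48.00 mm². So its area = 48.00 mm². Layer 75 (z = 11.25): the r=4 cylinder gives a regular 12-gon of circumradius 4 (constant along its height) (area = (12/2)·4.000²·sin(360°/12) = 48.00 mm²); the 15×6 cube at (8, 0) contributes its full rectangle (area 90.00 mm²); the r=11 cylinder at (6, 8) contributes a regular 12-gon of circumradius 11 (area = (12/2)·11.000²·sin(360°/12) = 363.00 mm²); Taking the first minus the rest: starting from the r=4 cylinder (48.00 mm²), the 15×6 cube at (8, 0) misses the remaining region (no effect); the r=11 cylinder at (6, 8) partially overlaps it — only the 27.90 mm² overlap (of its 363.00 mm²) is removed, clipping the outline — area = 20.10 mm². So its area = 20.10 mm². Layer 46 is larger (48.00 vs 20.10 mm²).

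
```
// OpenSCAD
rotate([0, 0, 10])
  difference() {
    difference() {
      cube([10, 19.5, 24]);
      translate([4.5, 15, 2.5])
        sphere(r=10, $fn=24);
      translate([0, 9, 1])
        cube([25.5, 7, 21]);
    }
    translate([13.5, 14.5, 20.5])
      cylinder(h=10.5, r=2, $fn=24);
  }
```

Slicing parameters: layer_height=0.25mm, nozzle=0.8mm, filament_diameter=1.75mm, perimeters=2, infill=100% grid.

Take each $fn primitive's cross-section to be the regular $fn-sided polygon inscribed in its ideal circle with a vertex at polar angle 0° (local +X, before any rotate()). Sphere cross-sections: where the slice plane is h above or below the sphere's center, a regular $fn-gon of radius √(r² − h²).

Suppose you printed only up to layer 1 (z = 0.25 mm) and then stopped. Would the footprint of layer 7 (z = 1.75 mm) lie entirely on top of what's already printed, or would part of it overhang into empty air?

Compare the two slices. At z = 0.25: the 10×19.5 cube contributes its full rectangle (area 195.00 mm²); the sphere at (4.5, 15): section is a regular 24-gon, circumradius = √(r²−h²) = √(10²−2.25²) = 9.744 (area = (24/2)·9.744²·sin(360°/24) = 294.86 mm²); the cube at (0, 9) does not reach this height (z outside [1, 22]); Subtracting the remaining from the first: starting from the 10×19.5 cube (195.00 mm²), the r=10 sphere at (4.5, 15) partially overlaps it — only the 137.24 mm² overlap (of its 294.86 mm²) is removed, clipping the outline — area = 57.76 mm²; the cylinder at (13.5, 14.5) is absent (z outside [20.5, 31]); Taking the first minus the rest: none of the subtracted shapes is present at this height, so that combined region is unchanged — area = 57.76 mm²; (whole slice rotated 10° about Z — lengths, areas and connectivity unchanged). At z = 1.75: the cube (footprint 10×19.5) is included at this height (area 195.00 mm²); the sphere at (4.5, 15): section is a regular 24-gon, circumradius = √(r²−h²) = √(10²−0.75²) = 9.972 (area = (24/2)·9.972²·sin(360°/24) = 308.84 mm²); the cube at (0, 9) is present — its section is the full 25.5×7 rectangle (area 178.50 mm²); After the difference (first − rest): starting from the 10×19.5 cube (195.00 mm²), the r=10 sphere at (4.5, 15) partially overlaps it — only the 139.62 mm² overlap (of its 308.84 mm²) is removed, clipping the outline; the 25.5×7 cube at (0, 9) misses the remaining region (no effect) — area = 55.38 mm²; the cylinder at (13.5, 14.5) is not intersected at this z (z outside [20.5, 31]); Subtracting the remaining from the first: none of the subtracted shapes is present at this height, so the result so far is unchanged — area = 55.38 mm²; (rotated 10° about Z; rotation is an isometry so areas/perimeters/island counts are preserved). Checking containment: the cross-section at z = 1.75 is a subset of the cross-section at z = 0.25.

entirely on top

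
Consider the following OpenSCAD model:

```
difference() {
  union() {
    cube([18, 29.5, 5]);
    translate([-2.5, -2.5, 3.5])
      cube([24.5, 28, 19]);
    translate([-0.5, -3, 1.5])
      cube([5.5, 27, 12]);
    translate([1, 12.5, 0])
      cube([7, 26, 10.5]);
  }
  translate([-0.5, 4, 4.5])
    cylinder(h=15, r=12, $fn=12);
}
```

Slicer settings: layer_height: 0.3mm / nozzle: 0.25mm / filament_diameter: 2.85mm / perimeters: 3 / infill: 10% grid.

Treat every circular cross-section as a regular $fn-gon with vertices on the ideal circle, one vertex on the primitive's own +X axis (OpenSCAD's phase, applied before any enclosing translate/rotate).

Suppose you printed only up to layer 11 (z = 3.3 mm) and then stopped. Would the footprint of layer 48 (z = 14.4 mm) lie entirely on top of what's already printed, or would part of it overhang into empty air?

part overhangs

Compare the two slices. At z = 3.3: the cube is present — its section is the full 18×29.5 rectangle (area 531.00 mm²); the cube at (-2.5, -2.5) is absent (z outside [3.5, 22.5]); the cube at (-0.5, -3) (footprint 5.5×27) is included at this height (area 148.50 mm²); the cube at (1, 12.5) is present — its section is the full 7×26 rectangle (area 182.00 mm²); Taking the union: the regions partially overlap — summed areas 861.50 mm² minus the doubly-counted overlap 239.00 mm² gives 622.50 mm² — area = 622.50 mm²; the cylinder at (-0.5, 4) is absent (z outside [4.5, 19.5]); After the difference (first − rest): none of the subtracted shapes is present at this height, so the result so far is unchanged — area = 622.50 mm². At z = 14.4: the cube is absent (z outside [0, 5]); the 24.5×28 cube at (-2.5, -2.5) contributes its full rectangle (area 686.00 mm²); the cube at (-0.5, -3) does not reach this height (z outside [1.5, 13.5]); the cube at (1, 12.5) does not reach this height (z outside [0, 10.5]); Taking the union: only the 24.5×28 cube at (-2.5, -2.5) is present, so the union is just that shape — area = 686.00 mm²; the r=12 cylinder at (-0.5, 4) gives a regular 12-gon of circumradius 12 (constant along its height) (area = (12/2)·12.000²·sin(360°/12) = 432.00 mm²); After the difference (first − rest): starting from that combined region (686.00 mm²), the r=12 cylinder at (-0.5, 4) partially overlaps it — only the 216.71 mm² overlap (of its 432.00 mm²) is removed, clipping the outline — area = 469.29 mm². Checking containment: at z = 14.4 the cross-section extends beyond the z = 3.3 cross-section by about 152.14 mm².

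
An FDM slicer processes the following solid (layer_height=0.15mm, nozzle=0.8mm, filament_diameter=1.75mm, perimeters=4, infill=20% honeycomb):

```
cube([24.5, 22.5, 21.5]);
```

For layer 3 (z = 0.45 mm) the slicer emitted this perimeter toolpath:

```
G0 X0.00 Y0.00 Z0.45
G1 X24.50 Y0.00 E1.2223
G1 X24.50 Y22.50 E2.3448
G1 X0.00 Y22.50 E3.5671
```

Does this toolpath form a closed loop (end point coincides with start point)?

Start point (G0): (0.00, 0.00). End point (last G1): the path does not return to the start — open.

no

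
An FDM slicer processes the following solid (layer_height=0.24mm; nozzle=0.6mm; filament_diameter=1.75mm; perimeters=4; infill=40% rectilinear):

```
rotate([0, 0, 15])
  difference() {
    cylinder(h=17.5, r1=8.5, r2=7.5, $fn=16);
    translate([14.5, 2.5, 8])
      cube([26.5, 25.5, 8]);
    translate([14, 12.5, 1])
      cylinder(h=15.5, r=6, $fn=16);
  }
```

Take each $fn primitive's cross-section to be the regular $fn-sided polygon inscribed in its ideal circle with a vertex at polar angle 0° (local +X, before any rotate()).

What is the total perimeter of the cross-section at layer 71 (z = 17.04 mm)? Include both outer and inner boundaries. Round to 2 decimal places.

46.99 mm

At z = 17.04 mm: the cone (r1=8.5→r2=7.5) has section circumradius 7.526 here — a regular 16-gon (perimeter = 2·16·7.526·sin(180°/16) = 46.99 mm); the cube at (14.5, 2.5) is absent (z outside [8, 16]); the cylinder at (14, 12.5) does not reach this height (z outside [1, 16.5]); Taking the first minus the rest: none of the subtracted shapes is present at this height, so the cone is unchanged — boundary = 46.99 mm; (whole slice rotated 15° about Z — lengths, areas and connectivity unchanged). Overall, the cross-section is a single solid region. Total boundary length (outer) = 46.99 mm.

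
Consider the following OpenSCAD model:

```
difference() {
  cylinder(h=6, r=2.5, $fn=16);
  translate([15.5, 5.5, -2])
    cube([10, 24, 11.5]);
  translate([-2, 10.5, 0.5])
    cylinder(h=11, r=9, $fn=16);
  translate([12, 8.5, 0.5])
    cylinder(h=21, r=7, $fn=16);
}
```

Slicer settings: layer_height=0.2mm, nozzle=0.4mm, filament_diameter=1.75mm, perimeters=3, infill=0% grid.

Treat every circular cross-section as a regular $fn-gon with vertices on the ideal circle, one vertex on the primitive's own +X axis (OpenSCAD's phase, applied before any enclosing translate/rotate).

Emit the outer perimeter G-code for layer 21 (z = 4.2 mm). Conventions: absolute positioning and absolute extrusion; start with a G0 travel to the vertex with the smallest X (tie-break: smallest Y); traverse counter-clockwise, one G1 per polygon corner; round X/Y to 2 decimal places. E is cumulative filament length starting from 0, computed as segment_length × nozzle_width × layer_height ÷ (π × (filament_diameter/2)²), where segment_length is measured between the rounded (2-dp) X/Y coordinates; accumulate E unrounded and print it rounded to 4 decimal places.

G0 X-2.50 Y0.00 Z4.20
G1 X-2.31 Y-0.96 E0.0325
G1 X-1.77 Y-1.77 E0.0649
G1 X-0.96 Y-2.31 E0.0973
G1 X0.00 Y-2.50 E0.1299
G1 X0.96 Y-2.31 E0.1624
G1 X1.77 Y-1.77 E0.1948
G1 X2.31 Y-0.96 E0.2272
G1 X2.50 Y0.00 E0.2597
G1 X2.31 Y0.96 E0.2923
G1 X1.77 Y1.77 E0.3246
G1 X1.21 Y2.14 E0.3470
G1 X-1.94 Y1.51 E0.4538
G1 X-2.31 Y0.96 E0.4759
G1 X-2.50 Y0.00 E0.5084

At z = 4.2 mm: the r=2.5 cylinder contributes a regular 16-gon of circumradius 2.5; the cube at (15.5, 5.5) is present — its section is the full 10×24 rectangle; the r=9 cylinder at (-2, 10.5) gives a regular 16-gon of circumradius 9 (constant along its height); the cylinder at (12, 8.5): section is a regular 16-gon, circumradius r=7; Taking the first minus the rest: starting from the r=2.5 cylinder, the 10×24 cube at (15.5, 5.5) misses the remaining region (no effect); the r=9 cylinder at (-2, 10.5) partially overlaps it — only the 1.35 mm² overlap (of its 247.98 mm²) is removed, clipping the outline; the r=7 cylinder at (12, 8.5) misses the remaining region (no effect) — 1 connected region. The outline is a single polygon with 14 vertices. Extrusion per mm of travel: 0.4 × 0.2 / (π × 0.875²) = 0.033260. Accumulating E over each segment gives final E = 0.5084.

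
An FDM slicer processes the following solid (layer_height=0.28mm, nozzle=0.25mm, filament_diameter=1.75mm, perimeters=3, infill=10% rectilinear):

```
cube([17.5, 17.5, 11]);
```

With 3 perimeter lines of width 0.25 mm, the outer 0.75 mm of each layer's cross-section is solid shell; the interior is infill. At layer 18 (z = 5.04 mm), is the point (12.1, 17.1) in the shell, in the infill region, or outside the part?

At z = 5.04 mm: the 17.5×17.5 cube contributes its full rectangle. Overall, the cross-section is a single solid region. The nearest boundary edge runs (17.50, 17.50)→(0.00, 17.50); distance from the point to it = 0.40 mm. The point is inside the cross-section, 0.40 mm from the nearest boundary — within the 0.75 mm shell band (3 × 0.25).

shell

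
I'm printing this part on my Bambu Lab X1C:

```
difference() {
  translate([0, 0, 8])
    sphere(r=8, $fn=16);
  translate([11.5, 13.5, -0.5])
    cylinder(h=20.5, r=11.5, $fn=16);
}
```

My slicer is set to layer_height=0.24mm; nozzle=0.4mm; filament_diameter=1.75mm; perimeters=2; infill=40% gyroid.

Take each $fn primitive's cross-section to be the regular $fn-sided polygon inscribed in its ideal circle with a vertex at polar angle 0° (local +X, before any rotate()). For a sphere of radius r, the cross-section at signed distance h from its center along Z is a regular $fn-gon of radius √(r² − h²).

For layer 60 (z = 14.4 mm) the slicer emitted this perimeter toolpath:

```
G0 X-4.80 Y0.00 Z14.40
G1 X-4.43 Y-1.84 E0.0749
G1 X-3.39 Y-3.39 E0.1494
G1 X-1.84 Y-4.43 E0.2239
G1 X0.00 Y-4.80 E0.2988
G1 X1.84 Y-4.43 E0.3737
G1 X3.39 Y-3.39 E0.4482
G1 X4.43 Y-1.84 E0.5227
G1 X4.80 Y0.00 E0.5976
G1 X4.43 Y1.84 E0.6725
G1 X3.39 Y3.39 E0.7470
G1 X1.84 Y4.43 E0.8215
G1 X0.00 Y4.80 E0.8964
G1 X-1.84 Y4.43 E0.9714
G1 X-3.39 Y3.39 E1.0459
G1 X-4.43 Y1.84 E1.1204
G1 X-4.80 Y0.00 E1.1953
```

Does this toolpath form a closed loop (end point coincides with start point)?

Start point (G0): (-4.80, 0.00). End point (last G1): the path returns to the start — closed.

yes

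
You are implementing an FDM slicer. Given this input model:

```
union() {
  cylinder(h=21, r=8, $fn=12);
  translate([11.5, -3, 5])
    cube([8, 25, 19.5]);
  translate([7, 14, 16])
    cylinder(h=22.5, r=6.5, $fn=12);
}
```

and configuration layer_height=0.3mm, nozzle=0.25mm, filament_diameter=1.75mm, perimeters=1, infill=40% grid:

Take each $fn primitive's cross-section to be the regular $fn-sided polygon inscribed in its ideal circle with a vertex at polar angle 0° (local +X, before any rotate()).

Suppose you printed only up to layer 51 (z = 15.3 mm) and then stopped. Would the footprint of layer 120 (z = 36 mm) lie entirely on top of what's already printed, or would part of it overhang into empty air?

part overhangs

Compare the two slices. At z = 15.3: the r=8 cylinder gives a regular 12-gon of circumradius 8 (constant along its height) (area = (12/2)·8.000²·sin(360°/12) = 192.00 mm²); the cube at (11.5, -3) (footprint 8×25) is included at this height (area 200.00 mm²); the cylinder at (7, 14) is absent (z outside [16, 38.5]); Taking the union: the 2 present regions are separate (no shared area or edge), so areas and boundary lengths simply add and each stays a separate island — area = 392.00 mm². At z = 36: the cylinder does not reach this height (z outside [0, 21]); the cube at (11.5, -3) is not intersected at this z (z outside [5, 24.5]); the cylinder at (7, 14): section is a regular 12-gon, circumradius r=6.5 (area = (12/2)·6.500²·sin(360°/12) = 126.75 mm²); Taking the union: only the r=6.5 cylinder at (7, 14) is present, so the union is just that shape — area = 126.75 mm². Checking containment: at z = 36 the cross-section extends beyond the z = 15.3 cross-section by about 115.31 mm².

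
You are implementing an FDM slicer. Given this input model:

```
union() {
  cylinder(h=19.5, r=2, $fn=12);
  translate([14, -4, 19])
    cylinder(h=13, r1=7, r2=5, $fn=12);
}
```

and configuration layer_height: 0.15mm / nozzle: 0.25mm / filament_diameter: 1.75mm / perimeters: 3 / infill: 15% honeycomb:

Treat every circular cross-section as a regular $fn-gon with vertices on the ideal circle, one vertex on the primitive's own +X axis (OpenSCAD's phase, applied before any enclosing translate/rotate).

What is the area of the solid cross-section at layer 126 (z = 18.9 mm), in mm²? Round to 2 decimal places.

12.00 mm²

At z = 18.9 mm: the r=2 cylinder contributes a regular 12-gon of circumradius 2 (area = (12/2)·2.000²·sin(360°/12) = 12.00 mm²); the cone at (14, -4) does not reach this height (z outside [19, 32]); Taking the union: only the r=2 cylinder is present, so the union is just that shape — area = 12.00 mm². Overall, the cross-section is a single solid region. Net area = 12.00 mm².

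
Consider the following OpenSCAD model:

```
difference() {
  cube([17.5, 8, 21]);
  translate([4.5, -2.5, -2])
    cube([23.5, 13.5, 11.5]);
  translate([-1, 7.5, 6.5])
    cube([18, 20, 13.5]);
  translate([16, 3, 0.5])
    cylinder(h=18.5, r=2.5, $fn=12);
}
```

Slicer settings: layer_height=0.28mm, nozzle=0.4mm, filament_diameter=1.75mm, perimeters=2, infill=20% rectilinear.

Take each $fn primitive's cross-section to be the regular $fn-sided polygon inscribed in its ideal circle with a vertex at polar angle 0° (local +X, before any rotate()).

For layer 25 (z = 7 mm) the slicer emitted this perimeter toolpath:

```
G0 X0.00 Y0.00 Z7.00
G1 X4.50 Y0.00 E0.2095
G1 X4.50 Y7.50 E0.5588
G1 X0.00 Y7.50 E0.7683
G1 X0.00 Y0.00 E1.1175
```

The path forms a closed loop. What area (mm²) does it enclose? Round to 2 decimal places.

33.75 mm²

Apply the shoelace formula to the sequence of (X, Y) vertices; enclosed area = 33.75 mm².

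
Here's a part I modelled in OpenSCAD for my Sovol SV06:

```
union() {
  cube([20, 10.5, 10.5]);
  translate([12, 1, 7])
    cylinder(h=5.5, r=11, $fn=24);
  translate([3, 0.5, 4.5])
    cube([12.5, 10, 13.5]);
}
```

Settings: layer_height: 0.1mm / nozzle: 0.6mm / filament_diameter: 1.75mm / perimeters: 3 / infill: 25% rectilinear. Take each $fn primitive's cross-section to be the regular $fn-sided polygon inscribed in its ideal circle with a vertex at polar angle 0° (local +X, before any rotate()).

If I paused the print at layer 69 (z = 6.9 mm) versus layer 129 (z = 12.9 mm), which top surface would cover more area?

layer 69 (z = 6.9 mm)

Layer 69 (z = 6.9): the 20×10.5 cube contributes its full rectangle (area 210.00 mm²); the cylinder at (12, 1) is not intersected at this z (z outside [7, 12.5]); the 12.5×10 cube at (3, 0.5) contributes its full rectangle (area 125.00 mm²); Combining (union): the 12.5×10 cube at (3, 0.5) lies entirely inside the 20×10.5 cube, so the union is just the 20×10.5 cube — area = 210.00 mm². So its area = 210.00 mm². Layer 129 (z = 12.9): the cube is not intersected at this z (z outside [0, 10.5]); the cylinder at (12, 1) does not reach this height (z outside [7, 12.5]); the cube at (3, 0.5) is present — its section is the full 12.5×10 rectangle (area 125.00 mm²); Combining (union): only the 12.5×10 cube at (3, 0.5) is present, so the union is just that shape — area = 125.00 mm². So its area = 125.00 mm². Layer 69 is larger (210.00 vs 125.00 mm²).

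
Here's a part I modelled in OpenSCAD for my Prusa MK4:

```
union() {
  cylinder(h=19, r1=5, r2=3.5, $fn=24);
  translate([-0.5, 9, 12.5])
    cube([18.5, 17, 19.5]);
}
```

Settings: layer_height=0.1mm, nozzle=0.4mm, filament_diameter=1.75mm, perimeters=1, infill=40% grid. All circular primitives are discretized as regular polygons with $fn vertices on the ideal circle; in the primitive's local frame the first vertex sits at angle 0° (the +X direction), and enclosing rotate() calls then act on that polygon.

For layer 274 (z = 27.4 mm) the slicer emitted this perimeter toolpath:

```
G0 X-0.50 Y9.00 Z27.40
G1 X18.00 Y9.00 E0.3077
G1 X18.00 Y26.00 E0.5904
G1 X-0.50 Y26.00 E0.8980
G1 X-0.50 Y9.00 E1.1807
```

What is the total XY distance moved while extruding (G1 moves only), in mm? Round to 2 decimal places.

71.00 mm

Sum the Euclidean lengths of each G1 segment: total = 71.00 mm.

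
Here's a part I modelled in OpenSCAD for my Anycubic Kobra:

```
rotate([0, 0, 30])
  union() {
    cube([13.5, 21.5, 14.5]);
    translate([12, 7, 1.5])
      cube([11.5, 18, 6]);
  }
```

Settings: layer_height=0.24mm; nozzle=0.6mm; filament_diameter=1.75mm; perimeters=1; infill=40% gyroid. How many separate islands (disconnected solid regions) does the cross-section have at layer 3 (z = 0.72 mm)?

At z = 0.72 mm: the cube (footprint 13.5×21.5) is included at this height; the cube at (12, 7) is not intersected at this z (z outside [1.5, 7.5]); Taking the union: only the 13.5×21.5 cube is present, so the union is just that shape — 1 connected region; (rotated 30° about Z; rotation is an isometry so areas/perimeters/island counts are preserved). Overall, the cross-section is a single solid region. Island count = 1.

1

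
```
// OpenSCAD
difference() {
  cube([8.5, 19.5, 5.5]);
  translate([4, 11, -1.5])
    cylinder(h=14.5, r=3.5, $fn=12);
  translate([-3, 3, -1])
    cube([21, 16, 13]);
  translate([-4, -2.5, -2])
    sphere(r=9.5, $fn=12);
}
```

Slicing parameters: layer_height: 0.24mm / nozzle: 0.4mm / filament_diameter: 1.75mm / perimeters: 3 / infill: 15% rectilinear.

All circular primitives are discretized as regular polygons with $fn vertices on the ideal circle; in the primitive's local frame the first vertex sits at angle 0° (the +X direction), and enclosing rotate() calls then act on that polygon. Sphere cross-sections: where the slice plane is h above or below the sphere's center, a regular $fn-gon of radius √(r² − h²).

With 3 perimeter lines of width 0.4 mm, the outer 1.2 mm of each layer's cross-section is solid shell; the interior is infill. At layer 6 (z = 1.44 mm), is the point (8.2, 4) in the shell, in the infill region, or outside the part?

outside

At z = 1.44 mm: the cube is present — its section is the full 8.5×19.5 rectangle; the r=3.5 cylinder at (4, 11) contributes a regular 12-gon of circumradius 3.5; the 21×16 cube at (-3, 3) contributes its full rectangle; the r=9.5 sphere at (-4, -2.5) contributes a regular 12-gon of circumradius √(9.5²−3.44²) = 8.855; After the difference (first − rest): starting from the 8.5×19.5 cube, the r=3.5 cylinder at (4, 11) lies wholly inside it (removes its full 36.75 mm² and its 21.74 mm outline becomes a hole wall); the 21×16 cube at (-3, 3) partially overlaps it — only the 99.25 mm² overlap (of its 336.00 mm²) is removed, clipping the outline; the r=9.5 sphere at (-4, -2.5) partially overlaps it — only the 10.93 mm² overlap (of its 235.25 mm²) is removed, clipping the outline — 2 connected regions. Overall, the cross-section has 2 separate islands. The nearest boundary edge runs (2.60, 3.00)→(8.50, 3.00); distance from the point to it = 1.00 mm. The point is not inside any of the regions above, so it lies outside the cross-section (1.00 mm from the nearest boundary).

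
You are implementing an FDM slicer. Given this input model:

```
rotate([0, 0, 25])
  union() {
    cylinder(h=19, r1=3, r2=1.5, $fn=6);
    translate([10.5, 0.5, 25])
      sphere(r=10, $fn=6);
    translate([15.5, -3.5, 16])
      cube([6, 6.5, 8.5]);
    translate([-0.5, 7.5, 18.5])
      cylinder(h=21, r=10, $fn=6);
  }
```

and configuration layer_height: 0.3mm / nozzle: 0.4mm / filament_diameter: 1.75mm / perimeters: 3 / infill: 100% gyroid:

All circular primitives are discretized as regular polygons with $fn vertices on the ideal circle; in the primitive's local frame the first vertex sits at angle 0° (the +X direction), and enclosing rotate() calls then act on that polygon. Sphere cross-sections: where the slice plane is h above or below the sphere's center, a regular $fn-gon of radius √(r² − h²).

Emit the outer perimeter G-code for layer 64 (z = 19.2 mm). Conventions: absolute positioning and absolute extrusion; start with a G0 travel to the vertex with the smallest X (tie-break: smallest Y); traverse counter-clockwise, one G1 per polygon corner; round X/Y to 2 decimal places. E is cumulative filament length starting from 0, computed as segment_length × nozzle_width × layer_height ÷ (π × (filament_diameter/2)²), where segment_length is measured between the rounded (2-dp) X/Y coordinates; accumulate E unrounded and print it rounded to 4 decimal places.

G0 X-12.69 Y2.36 Z19.20
G1 X-4.49 Y-3.38 E0.4994
G1 X3.49 Y0.35 E0.9388
G1 X8.59 Y-3.22 E1.2494
G1 X15.98 Y0.22 E1.6561
G1 X16.29 Y3.73 E1.8319
G1 X20.96 Y5.91 E2.0890
G1 X18.22 Y11.81 E2.4136
G1 X14.32 Y9.99 E2.6283
G1 X10.01 Y13.01 E2.8908
G1 X5.39 Y10.85 E3.1453
G1 X-2.75 Y16.55 E3.6411
G1 X-11.81 Y12.32 E4.1399
G1 X-12.69 Y2.36 E4.6387

At z = 19.2 mm: the cone does not reach this height (z outside [0, 19]); the sphere at (10.5, 0.5): section is a regular 6-gon, circumradius = √(r²−h²) = √(10²−5.8²) = 8.146; the cube at (15.5, -3.5) (footprint 6×6.5) is included at this height; the r=10 cylinder at (-0.5, 7.5) contributes a regular 6-gon of circumradius 10; Combining (union): the regions partially overlap (shared area 39.49 mm²), so overlapping operands fuse into one piece — 1 connected region; (whole slice rotated 25° about Z — lengths, areas and connectivity unchanged). The outline is a single polygon with 13 vertices. Extrusion per mm of travel: 0.4 × 0.3 / (π × 0.875²) = 0.049890. Accumulating E over each segment gives final E = 4.6387.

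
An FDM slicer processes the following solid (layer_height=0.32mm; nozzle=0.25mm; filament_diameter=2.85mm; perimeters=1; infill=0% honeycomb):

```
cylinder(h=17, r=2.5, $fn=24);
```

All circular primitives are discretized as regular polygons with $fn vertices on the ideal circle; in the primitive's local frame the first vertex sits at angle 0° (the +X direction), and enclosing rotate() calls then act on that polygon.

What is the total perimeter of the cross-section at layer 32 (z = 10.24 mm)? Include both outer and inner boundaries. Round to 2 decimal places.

15.66 mm

At z = 10.24 mm: the cylinder: section is a regular 24-gon, circumradius r=2.5 (perimeter = 2·24·2.500·sin(180°/24) = 15.66 mm). Overall, the cross-section is a single solid region. Total boundary length (outer) = 15.66 mm.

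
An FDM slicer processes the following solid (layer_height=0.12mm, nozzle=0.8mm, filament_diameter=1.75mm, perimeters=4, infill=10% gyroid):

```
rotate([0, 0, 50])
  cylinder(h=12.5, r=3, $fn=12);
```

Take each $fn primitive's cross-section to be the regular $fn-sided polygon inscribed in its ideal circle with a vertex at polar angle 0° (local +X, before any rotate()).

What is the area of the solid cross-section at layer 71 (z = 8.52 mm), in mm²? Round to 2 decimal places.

At z = 8.52 mm: the r=3 cylinder contributes a regular 12-gon of circumradius 3 (area = (12/2)·3.000²·sin(360°/12) = 27.00 mm²); (rotated 50° about Z; rotation is an isometry so areas/perimeters/island counts are preserved). Overall, the cross-section is a single solid region. Net area = 27.00 mm².

27.00 mm²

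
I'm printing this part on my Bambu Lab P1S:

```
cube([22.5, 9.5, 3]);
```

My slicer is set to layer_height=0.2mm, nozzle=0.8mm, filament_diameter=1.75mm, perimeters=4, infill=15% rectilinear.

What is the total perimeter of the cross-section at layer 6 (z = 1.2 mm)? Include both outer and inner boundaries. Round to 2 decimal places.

64.00 mm

At z = 1.2 mm: the cube (footprint 22.5×9.5) is included at this height (perimeter 64.00 mm). Overall, the cross-section is a single solid region. Total boundary length (outer) = 64.00 mm.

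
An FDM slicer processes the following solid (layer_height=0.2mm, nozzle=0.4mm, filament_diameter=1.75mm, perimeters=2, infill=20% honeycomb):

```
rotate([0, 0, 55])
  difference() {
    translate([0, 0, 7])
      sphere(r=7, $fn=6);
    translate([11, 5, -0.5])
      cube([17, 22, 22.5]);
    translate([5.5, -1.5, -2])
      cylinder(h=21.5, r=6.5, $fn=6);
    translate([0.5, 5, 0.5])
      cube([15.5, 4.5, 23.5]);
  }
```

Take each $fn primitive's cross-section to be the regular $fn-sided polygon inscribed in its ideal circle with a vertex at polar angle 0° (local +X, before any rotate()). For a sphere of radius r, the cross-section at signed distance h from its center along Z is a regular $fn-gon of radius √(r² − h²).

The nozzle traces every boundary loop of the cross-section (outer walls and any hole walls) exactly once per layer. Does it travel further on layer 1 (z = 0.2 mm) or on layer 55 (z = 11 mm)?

Layer 1 (z = 0.2): the r=7 sphere contributes a regular 6-gon of circumradius √(7²−6.8²) = 1.661 (perimeter = 2·6·1.661·sin(180°/6) = 9.97 mm); the cube at (11, 5) is present — its section is the full 17×22 rectangle (perimeter 78.00 mm); the r=6.5 cylinder at (5.5, -1.5) gives a regular 6-gon of circumradius 6.5 (constant along its height) (perimeter = 2·6·6.500·sin(180°/6) = 39.00 mm); the cube at (0.5, 5) is absent (z outside [0.5, 24]); After the difference (first − rest): starting from the r=7 sphere, the 17×22 cube at (11, 5) misses the remaining region (no effect); the r=6.5 cylinder at (5.5, -1.5) partially overlaps it — only the 3.96 mm² overlap (of its 109.77 mm²) is removed, clipping the outline — boundary = 7.90 mm; (whole slice rotated 55° about Z — lengths, areas and connectivity unchanged). So its perimeter = 7.90 mm. Layer 55 (z = 11): the sphere: section is a regular 6-gon, circumradius = √(r²−h²) = √(7²−4²) = 5.745 (perimeter = 2·6·5.745·sin(180°/6) = 34.47 mm); the cube at (11, 5) (footprint 17×22) is included at this height (perimeter 78.00 mm); the r=6.5 cylinder at (5.5, -1.5) contributes a regular 6-gon of circumradius 6.5 (perimeter = 2·6·6.500·sin(180°/6) = 39.00 mm); the cube at (0.5, 5) is present — its section is the full 15.5×4.5 rectangle (perimeter 40.00 mm); Subtracting the remaining from the first: starting from the r=7 sphere, the 17×22 cube at (11, 5) misses the remaining region (no effect); the r=6.5 cylinder at (5.5, -1.5) partially overlaps it — only the 36.70 mm² overlap (of its 109.77 mm²) is removed, clipping the outline; the 15.5×4.5 cube at (0.5, 5) misses the remaining region (no effect) — boundary = 33.71 mm; (whole slice rotated 55° about Z — lengths, areas and connectivity unchanged). So its perimeter = 33.71 mm. Layer 55 is larger (33.71 vs 7.90 mm).

layer 55 (z = 11 mm)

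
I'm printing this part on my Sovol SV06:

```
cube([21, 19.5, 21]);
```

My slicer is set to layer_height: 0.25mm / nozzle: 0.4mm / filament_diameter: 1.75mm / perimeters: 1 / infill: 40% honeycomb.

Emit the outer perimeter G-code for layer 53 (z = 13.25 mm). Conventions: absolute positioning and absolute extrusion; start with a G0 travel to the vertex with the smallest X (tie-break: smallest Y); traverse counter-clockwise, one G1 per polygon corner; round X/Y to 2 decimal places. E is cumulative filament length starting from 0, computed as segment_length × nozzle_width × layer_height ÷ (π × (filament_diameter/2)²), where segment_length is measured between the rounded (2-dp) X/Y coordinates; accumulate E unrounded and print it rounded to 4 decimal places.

At z = 13.25 mm: the 21×19.5 cube contributes its full rectangle. The outline is a single polygon with 4 vertices. Extrusion per mm of travel: 0.4 × 0.25 / (π × 0.875²) = 0.041575. Accumulating E over each segment gives final E = 3.3676.

G0 X0.00 Y0.00 Z13.25
G1 X21.00 Y0.00 E0.8731
G1 X21.00 Y19.50 E1.6838
G1 X0.00 Y19.50 E2.5569
G1 X0.00 Y0.00 E3.3676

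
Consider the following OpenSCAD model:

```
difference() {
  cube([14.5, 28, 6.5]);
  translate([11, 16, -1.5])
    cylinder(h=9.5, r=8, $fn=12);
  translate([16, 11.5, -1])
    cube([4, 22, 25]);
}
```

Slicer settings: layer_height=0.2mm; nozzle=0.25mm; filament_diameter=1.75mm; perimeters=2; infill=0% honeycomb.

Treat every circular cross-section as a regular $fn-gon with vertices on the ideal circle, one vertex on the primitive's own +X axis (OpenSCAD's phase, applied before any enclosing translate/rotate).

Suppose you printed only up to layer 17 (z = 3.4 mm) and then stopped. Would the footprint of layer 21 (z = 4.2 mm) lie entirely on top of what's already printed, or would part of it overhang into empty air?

entirely on top

Compare the two slices. At z = 3.4: the cube (footprint 14.5×28) is included at this height (area 406.00 mm²); the r=8 cylinder at (11, 16) gives a regular 12-gon of circumradius 8 (constant along its height) (area = (12/2)·8.000²·sin(360°/12) = 192.00 mm²); the cube at (16, 11.5) (footprint 4×22) is included at this height (area 88.00 mm²); Subtracting the remaining from the first: starting from the 14.5×28 cube (406.00 mm²), the r=8 cylinder at (11, 16) partially overlaps it — only the 148.72 mm² overlap (of its 192.00 mm²) is removed, clipping the outline; the 4×22 cube at (16, 11.5) misses the remaining region (no effect) — area = 257.28 mm². At z = 4.2: the 14.5×28 cube contributes its full rectangle (area 406.00 mm²); the r=8 cylinder at (11, 16) gives a regular 12-gon of circumradius 8 (constant along its height) (area = (12/2)·8.000²·sin(360°/12) = 192.00 mm²); the 4×22 cube at (16, 11.5) contributes its full rectangle (area 88.00 mm²); Taking the first minus the rest: starting from the 14.5×28 cube (406.00 mm²), the r=8 cylinder at (11, 16) partially overlaps it — only the 148.72 mm² overlap (of its 192.00 mm²) is removed, clipping the outline; the 4×22 cube at (16, 11.5) misses the remaining region (no effect) — area = 257.28 mm². Checking containment: the cross-section at z = 4.2 is a subset of the cross-section at z = 3.4.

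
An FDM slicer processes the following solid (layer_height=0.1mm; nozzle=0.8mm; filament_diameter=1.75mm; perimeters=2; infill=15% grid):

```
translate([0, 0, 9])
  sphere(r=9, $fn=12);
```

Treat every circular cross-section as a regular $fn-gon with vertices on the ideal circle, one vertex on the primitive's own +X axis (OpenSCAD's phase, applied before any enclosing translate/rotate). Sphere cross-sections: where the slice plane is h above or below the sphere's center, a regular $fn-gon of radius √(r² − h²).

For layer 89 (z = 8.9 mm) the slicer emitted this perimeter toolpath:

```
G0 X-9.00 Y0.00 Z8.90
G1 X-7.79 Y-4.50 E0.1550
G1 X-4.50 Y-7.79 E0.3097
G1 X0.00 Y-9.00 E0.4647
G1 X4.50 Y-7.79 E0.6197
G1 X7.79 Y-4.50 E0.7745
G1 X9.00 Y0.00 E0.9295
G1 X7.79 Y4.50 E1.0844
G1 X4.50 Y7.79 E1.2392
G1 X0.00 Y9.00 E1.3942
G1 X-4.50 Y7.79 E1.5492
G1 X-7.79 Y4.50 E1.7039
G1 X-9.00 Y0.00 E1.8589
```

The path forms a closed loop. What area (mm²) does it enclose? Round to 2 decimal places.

242.87 mm²

Apply the shoelace formula to the sequence of (X, Y) vertices; enclosed area = 242.87 mm².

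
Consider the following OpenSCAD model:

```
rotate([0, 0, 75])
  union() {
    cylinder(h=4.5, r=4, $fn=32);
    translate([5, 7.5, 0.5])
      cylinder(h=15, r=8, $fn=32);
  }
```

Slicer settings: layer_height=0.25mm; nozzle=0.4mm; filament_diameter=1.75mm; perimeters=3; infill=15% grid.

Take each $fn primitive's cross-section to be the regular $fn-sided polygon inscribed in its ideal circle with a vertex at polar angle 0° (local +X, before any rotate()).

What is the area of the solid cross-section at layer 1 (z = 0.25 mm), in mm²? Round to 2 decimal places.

At z = 0.25 mm: the r=4 cylinder contributes a regular 32-gon of circumradius 4 (area = (32/2)·4.000²·sin(360°/32) = 49.94 mm²); the cylinder at (5, 7.5) is absent (z outside [0.5, 15.5]); Combining (union): only the r=4 cylinder is present, so the union is just that shape — area = 49.94 mm²; (whole slice rotated 75° about Z — lengths, areas and connectivity unchanged). Overall, the cross-section is a single solid region. Net area = 49.94 mm².

49.94 mm²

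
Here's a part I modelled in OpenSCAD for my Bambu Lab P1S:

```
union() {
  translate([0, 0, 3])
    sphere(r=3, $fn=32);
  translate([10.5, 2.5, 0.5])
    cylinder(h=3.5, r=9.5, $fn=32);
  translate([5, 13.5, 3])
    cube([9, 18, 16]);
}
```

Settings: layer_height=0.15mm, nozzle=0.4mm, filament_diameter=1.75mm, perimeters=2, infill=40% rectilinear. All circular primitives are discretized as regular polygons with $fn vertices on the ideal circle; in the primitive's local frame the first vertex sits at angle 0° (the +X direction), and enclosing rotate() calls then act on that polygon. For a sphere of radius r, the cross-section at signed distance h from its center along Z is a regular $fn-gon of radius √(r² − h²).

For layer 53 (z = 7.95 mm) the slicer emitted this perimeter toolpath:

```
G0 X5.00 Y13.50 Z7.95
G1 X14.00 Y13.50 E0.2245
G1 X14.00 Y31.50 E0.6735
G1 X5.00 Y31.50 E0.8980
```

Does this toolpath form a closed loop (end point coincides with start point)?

Start point (G0): (5.00, 13.50). End point (last G1): the path does not return to the start — open.

no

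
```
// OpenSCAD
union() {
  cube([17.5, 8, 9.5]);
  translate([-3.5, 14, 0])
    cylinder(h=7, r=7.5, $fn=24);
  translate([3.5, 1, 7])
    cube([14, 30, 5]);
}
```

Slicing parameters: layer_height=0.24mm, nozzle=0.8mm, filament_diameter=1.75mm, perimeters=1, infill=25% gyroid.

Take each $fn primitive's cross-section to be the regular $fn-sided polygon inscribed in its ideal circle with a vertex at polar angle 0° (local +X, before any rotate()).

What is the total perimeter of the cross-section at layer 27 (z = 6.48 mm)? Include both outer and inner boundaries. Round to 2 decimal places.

At z = 6.48 mm: the cube (footprint 17.5×8) is included at this height (perimeter 51.00 mm); the cylinder at (-3.5, 14): section is a regular 24-gon, circumradius r=7.5 (perimeter = 2·24·7.500·sin(180°/24) = 46.99 mm); the cube at (3.5, 1) is absent (z outside [7, 12]); Combining (union): the regions partially overlap (shared area 0.30 mm²), so the edge portions inside another operand are dropped and the merged outline is re-measured after clipping — boundary = 95.41 mm. Overall, the cross-section is a single solid region. Total boundary length (outer) = 95.41 mm.

95.41 mm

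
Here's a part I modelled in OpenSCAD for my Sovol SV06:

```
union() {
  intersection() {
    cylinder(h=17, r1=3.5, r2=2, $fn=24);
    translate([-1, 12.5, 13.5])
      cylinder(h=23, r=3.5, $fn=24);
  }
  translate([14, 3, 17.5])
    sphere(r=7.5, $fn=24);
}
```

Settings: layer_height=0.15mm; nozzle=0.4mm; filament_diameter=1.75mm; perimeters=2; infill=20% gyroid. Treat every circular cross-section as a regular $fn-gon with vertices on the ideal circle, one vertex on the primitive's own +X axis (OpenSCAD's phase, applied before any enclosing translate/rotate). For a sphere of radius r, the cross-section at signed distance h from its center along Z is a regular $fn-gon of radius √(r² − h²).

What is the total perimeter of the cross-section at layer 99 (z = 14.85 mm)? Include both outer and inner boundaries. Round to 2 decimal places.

At z = 14.85 mm: the cone: at t=0.874 of its height the radius interpolates to r₁+(r₂−r₁)t = 2.190, giving a regular 24-gon of that circumradius (perimeter = 2·24·2.190·sin(180°/24) = 13.72 mm); the cylinder at (-1, 12.5): section is a regular 24-gon, circumradius r=3.5 (perimeter = 2·24·3.500·sin(180°/24) = 21.93 mm); Taking the intersection: the r=3.5 cylinder at (-1, 12.5) does not overlap the cone (empty) — nothing remains; the sphere at (14, 3): section is a regular 24-gon, circumradius = √(r²−h²) = √(7.5²−2.65²) = 7.016 (perimeter = 2·24·7.016·sin(180°/24) = 43.96 mm); Merging all regions: only the r=7.5 sphere at (14, 3) is present, so the union is just that shape — boundary = 43.96 mm. Overall, the cross-section is a single solid region. Total boundary length (outer) = 43.96 mm.

43.96 mm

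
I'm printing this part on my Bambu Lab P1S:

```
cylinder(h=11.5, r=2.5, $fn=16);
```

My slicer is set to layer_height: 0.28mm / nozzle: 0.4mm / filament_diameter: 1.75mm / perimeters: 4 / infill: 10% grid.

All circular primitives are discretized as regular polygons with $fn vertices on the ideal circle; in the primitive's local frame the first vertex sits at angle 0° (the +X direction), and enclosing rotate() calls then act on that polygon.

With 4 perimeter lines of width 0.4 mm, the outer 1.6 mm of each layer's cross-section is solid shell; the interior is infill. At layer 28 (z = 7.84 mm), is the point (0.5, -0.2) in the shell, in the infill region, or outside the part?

At z = 7.84 mm: the cylinder: section is a regular 16-gon, circumradius r=2.5. Overall, the cross-section is a single solid region. The nearest boundary edge runs (2.31, -0.96)→(2.50, 0.00); distance from the point to it = 1.92 mm. The point is inside the cross-section and 1.92 mm from the nearest boundary — more than the 1.6 mm shell width (4 × 0.4), so it's in the infill interior.

infill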